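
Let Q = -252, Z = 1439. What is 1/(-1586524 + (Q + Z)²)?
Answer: -1/177555 ≈ -5.6321e-6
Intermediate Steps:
1/(-1586524 + (Q + Z)²) = 1/(-1586524 + (-252 + 1439)²) = 1/(-1586524 + 1187²) = 1/(-1586524 + 1408969) = 1/(-177555) = -1/177555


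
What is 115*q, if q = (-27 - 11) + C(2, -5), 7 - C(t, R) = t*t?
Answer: -4025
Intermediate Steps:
C(t, R) = 7 - t**2 (C(t, R) = 7 - t*t = 7 - t**2)
q = -35 (q = (-27 - 11) + (7 - 1*2**2) = -38 + (7 - 1*4) = -38 + (7 - 4) = -38 + 3 = -35)
115*q = 115*(-35) = -4025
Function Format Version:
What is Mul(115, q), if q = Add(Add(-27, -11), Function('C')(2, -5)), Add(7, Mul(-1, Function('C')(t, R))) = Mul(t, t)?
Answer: -4025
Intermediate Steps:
Function('C')(t, R) = Add(7, Mul(-1, Pow(t, 2))) (Function('C')(t, R) = Add(7, Mul(-1, Mul(t, t))) = Add(7, Mul(-1, Pow(t, 2))))
q = -35 (q = Add(Add(-27, -11), Add(7, Mul(-1, Pow(2, 2)))) = Add(-38, Add(7, Mul(-1, 4))) = Add(-38, Add(7, -4)) = Add(-38, 3) = -35)
Mul(115, q) = Mul(115, -35) = -4025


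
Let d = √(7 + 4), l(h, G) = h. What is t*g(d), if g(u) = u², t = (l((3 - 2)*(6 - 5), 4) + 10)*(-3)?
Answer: -363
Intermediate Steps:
t = -33 (t = ((3 - 2)*(6 - 5) + 10)*(-3) = (1*1 + 10)*(-3) = (1 + 10)*(-3) = 11*(-3) = -33)
d = √11 ≈ 3.3166
t*g(d) = -33*(√11)² = -33*11 = -363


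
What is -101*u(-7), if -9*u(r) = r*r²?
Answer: -34643/9 ≈ -3849.2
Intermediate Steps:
u(r) = -r³/9 (u(r) = -r*r²/9 = -r³/9)
-101*u(-7) = -(-101)*(-7)³/9 = -(-101)*(-343)/9 = -101*343/9 = -34643/9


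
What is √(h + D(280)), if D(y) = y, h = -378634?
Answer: I*√378354 ≈ 615.1*I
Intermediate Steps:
√(h + D(280)) = √(-378634 + 280) = √(-378354) = I*√378354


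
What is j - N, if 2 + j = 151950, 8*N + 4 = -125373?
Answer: 1340961/8 ≈ 1.6762e+5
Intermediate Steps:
N = -125377/8 (N = -1/2 + (1/8)*(-125373) = -1/2 - 125373/8 = -125377/8 ≈ -15672.)
j = 151948 (j = -2 + 151950 = 151948)
j - N = 151948 - 1*(-125377/8) = 151948 + 125377/8 = 1340961/8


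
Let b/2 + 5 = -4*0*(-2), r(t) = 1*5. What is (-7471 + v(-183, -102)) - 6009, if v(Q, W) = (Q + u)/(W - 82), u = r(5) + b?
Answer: -620033/46 ≈ -13479.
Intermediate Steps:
r(t) = 5
b = -10 (b = -10 + 2*(-4*0*(-2)) = -10 + 2*(0*(-2)) = -10 + 2*0 = -10 + 0 = -10)
u = -5 (u = 5 - 10 = -5)
v(Q, W) = (-5 + Q)/(-82 + W) (v(Q, W) = (Q - 5)/(W - 82) = (-5 + Q)/(-82 + W))
(-7471 + v(-183, -102)) - 6009 = (-7471 + (-5 - 183)/(-82 - 102)) - 6009 = (-7471 - 188/(-184)) - 6009 = (-7471 - 1/184*(-188)) - 6009 = (-7471 + 47/46) - 6009 = -343619/46 - 6009 = -620033/46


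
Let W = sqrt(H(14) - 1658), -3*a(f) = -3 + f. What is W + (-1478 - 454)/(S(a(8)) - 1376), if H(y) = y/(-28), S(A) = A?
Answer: 5796/4133 + I*sqrt(6634)/2 ≈ 1.4024 + 40.725*I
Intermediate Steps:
a(f) = 1 - f/3 (a(f) = -(-3 + f)/3 = 1 - f/3)
H(y) = -y/28 (H(y) = y*(-1/28) = -y/28)
W = I*sqrt(6634)/2 (W = sqrt(-1/28*14 - 1658) = sqrt(-1/2 - 1658) = sqrt(-3317/2) = I*sqrt(6634)/2 ≈ 40.725*I)
W + (-1478 - 454)/(S(a(8)) - 1376) = I*sqrt(6634)/2 + (-1478 - 454)/((1 - 1/3*8) - 1376) = I*sqrt(6634)/2 - 1932/((1 - 8/3) - 1376) = I*sqrt(6634)/2 - 1932/(-5/3 - 1376) = I*sqrt(6634)/2 - 1932/(-4133/3) = I*sqrt(6634)/2 - 1932*(-3/4133) = I*sqrt(6634)/2 + 5796/4133 = 5796/4133 + I*sqrt(6634)/2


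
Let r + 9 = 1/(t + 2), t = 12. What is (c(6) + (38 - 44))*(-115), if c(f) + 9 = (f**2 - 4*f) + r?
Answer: 19205/14 ≈ 1371.8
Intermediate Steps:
r = -125/14 (r = -9 + 1/(12 + 2) = -9 + 1/14 = -125/14 ≈ -8.9286)
c(f) = -251/14 + f**2 - 4*f (c(f) = -9 + ((f**2 - 4*f) - 125/14) = -9 + (-125/14 + f**2 - 4*f) = -251/14 + f**2 - 4*f)
(c(6) + (38 - 44))*(-115) = ((-251/14 + 6**2 - 4*6) + (38 - 44))*(-115) = ((-251/14 + 36 - 24) - 6)*(-115) = (-83/14 - 6)*(-115) = -167/14*(-115) = 19205/14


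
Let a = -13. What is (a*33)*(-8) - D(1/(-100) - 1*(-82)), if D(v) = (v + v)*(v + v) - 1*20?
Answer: -58593601/2500 ≈ -23437.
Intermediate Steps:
D(v) = -20 + 4*v² (D(v) = (2*v)*(2*v) - 20 = 4*v² - 20 = -20 + 4*v²)
(a*33)*(-8) - D(1/(-100) - 1*(-82)) = -13*33*(-8) - (-20 + 4*(1/(-100) - 1*(-82))²) = -429*(-8) - (-20 + 4*(-1/100 + 82)²) = 3432 - (-20 + 4*(8199/100)²) = 3432 - (-20 + 4*(67223601/10000)) = 3432 - (-20 + 67223601/2500) = 3432 - 1*67173601/2500 = 3432 - 67173601/2500 = -58593601/2500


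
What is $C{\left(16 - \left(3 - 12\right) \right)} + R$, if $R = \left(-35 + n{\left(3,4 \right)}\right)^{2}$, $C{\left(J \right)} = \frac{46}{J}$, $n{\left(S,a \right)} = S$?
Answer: $\frac{25646}{25} \approx 1025.8$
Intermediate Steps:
$R = 1024$ ($R = \left(-35 + 3\right)^{2} = \left(-32\right)^{2} = 1024$)
$C{\left(16 - \left(3 - 12\right) \right)} + R = \frac{46}{16 - \left(3 - 12\right)} + 1024 = \frac{46}{16 - -9} + 1024 = \frac{46}{16 + 9} + 1024 = \frac{46}{25} + 1024 = \frac{25646}{25}$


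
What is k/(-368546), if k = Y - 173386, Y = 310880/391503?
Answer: 33940414139/72143432319 ≈ 0.47046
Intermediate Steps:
Y = 310880/391503 (Y = 310880*(1/391503) = 310880/391503 ≈ 0.79407)
k = -67880828278/391503 (k = 310880/391503 - 173386 = -67880828278/391503 ≈ -1.7339e+5)
k/(-368546) = -67880828278/391503/(-368546) = -67880828278/391503*(-1/368546) = 33940414139/72143432319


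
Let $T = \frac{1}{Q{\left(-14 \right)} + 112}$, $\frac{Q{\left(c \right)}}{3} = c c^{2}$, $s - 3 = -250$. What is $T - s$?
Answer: $\frac{2005639}{8120} \approx 247.0$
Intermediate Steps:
$s = -247$ ($s = 3 - 250 = -247$)
$Q{\left(c \right)} = 3 c^{3}$ ($Q{\left(c \right)} = 3 c c^{2} = 3 c^{3}$)
$T = - \frac{1}{8120}$ ($T = \frac{1}{3 \left(-14\right)^{3} + 112} = \frac{1}{3 \left(-2744\right) + 112} = \frac{1}{-8232 + 112} = \frac{1}{-8120} = - \frac{1}{8120} \approx -0.00012315$)
$T - s = - \frac{1}{8120} - -247 = - \frac{1}{8120} + 247 = \frac{2005639}{8120}$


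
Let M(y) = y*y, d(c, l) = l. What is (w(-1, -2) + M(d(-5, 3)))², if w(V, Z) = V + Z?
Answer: 36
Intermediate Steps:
M(y) = y²
(w(-1, -2) + M(d(-5, 3)))² = ((-1 - 2) + 3²)² = (-3 + 9)² = 6² = 36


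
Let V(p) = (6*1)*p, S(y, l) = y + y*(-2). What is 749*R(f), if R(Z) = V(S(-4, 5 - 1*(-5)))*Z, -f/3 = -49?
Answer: 2642472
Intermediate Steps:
f = 147 (f = -3*(-49) = 147)
S(y, l) = -y (S(y, l) = y - 2*y = -y)
V(p) = 6*p
R(Z) = 24*Z (R(Z) = (6*(-1*(-4)))*Z = (6*4)*Z = 24*Z)
749*R(f) = 749*(24*147) = 749*3528 = 2642472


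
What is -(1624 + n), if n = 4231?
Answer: -5855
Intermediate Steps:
-(1624 + n) = -(1624 + 4231) = -1*5855 = -5855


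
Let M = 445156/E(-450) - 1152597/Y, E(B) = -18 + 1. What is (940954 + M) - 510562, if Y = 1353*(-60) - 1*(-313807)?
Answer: 1598478697367/3954659 ≈ 4.0420e+5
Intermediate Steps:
E(B) = -17
Y = 232627 (Y = -81180 + 313807 = 232627)
M = -103574898961/3954659 (M = 445156/(-17) - 1152597/232627 = 445156*(-1/17) - 1152597*1/232627 = -445156/17 - 1152597/232627 = -103574898961/3954659 ≈ -26191.)
(940954 + M) - 510562 = (940954 - 103574898961/3954659) - 510562 = 3617577305725/3954659 - 510562 = 1598478697367/3954659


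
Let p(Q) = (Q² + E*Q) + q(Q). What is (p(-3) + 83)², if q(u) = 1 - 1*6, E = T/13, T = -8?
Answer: 1334025/169 ≈ 7893.6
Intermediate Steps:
E = -8/13 ≈ -0.61539
q(u) = -5 (q(u) = 1 - 6 = -5)
p(Q) = -5 + Q² - 8*Q/13 (p(Q) = (Q² - 8*Q/13) - 5 = -5 + Q² - 8*Q/13)
(p(-3) + 83)² = ((-5 + (-3)² - 8/13*(-3)) + 83)² = ((-5 + 9 + 24/13) + 83)² = (76/13 + 83)² = (1155/13)² = 1334025/169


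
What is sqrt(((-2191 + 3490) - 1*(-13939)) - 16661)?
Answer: I*sqrt(1423) ≈ 37.723*I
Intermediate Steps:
sqrt(((-2191 + 3490) - 1*(-13939)) - 16661) = sqrt((1299 + 13939) - 16661) = sqrt(15238 - 16661) = sqrt(-1423) = I*sqrt(1423)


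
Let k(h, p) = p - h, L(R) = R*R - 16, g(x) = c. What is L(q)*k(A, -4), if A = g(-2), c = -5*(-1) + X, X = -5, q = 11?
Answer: -420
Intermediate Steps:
c = 0 (c = -5*(-1) - 5 = 5 - 5 = 0)
g(x) = 0
L(R) = -16 + R² (L(R) = R² - 16 = -16 + R²)
A = 0
L(q)*k(A, -4) = (-16 + 11²)*(-4 - 1*0) = (-16 + 121)*(-4 + 0) = 105*(-4) = -420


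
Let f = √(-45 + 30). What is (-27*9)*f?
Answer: -243*I*√15 ≈ -941.13*I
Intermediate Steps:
f = I*√15 (f = √(-15) = I*√15 ≈ 3.873*I)
(-27*9)*f = (-27*9)*(I*√15) = -243*I*√15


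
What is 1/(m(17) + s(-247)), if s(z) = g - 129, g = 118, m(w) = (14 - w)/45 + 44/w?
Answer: -255/2162 ≈ -0.11795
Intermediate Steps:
m(w) = 14/45 + 44/w - w/45 (m(w) = (14 - w)*(1/45) + 44/w = (14/45 - w/45) + 44/w = 14/45 + 44/w - w/45)
s(z) = -11 (s(z) = 118 - 129 = -11)
1/(m(17) + s(-247)) = 1/((1/45)*(1980 - 1*17*(-14 + 17))/17 - 11) = 1/((1/45)*(1/17)*(1980 - 1*17*3) - 11) = 1/((1/45)*(1/17)*(1980 - 51) - 11) = 1/((1/45)*(1/17)*1929 - 11) = 1/(643/255 - 11) = 1/(-2162/255) = -255/2162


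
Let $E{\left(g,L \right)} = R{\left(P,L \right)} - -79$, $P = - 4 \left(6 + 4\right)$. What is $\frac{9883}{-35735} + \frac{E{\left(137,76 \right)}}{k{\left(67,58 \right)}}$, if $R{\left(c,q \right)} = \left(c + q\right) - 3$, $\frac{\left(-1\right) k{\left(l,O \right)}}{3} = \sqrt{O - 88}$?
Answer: $- \frac{9883}{35735} + \frac{56 i \sqrt{30}}{45} \approx -0.27656 + 6.8161 i$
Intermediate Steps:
$P = -40$ ($P = \left(-4\right) 10 = -40$)
$k{\left(l,O \right)} = - 3 \sqrt{-88 + O}$ ($k{\left(l,O \right)} = - 3 \sqrt{O - 88} = - 3 \sqrt{-88 + O}$)
$R{\left(c,q \right)} = -3 + c + q$
$E{\left(g,L \right)} = 36 + L$ ($E{\left(g,L \right)} = \left(-3 - 40 + L\right) - -79 = \left(-43 + L\right) + 79 = 36 + L$)
$\frac{9883}{-35735} + \frac{E{\left(137,76 \right)}}{k{\left(67,58 \right)}} = \frac{9883}{-35735} + \frac{36 + 76}{\left(-3\right) \sqrt{-88 + 58}} = 9883 \left(- \frac{1}{35735}\right) + \frac{112}{\left(-3\right) \sqrt{-30}} = - \frac{9883}{35735} + \frac{112}{\left(-3\right) i \sqrt{30}} = - \frac{9883}{35735} + 112 \frac{i \sqrt{30}}{90} = - \frac{9883}{35735} + \frac{56 i \sqrt{30}}{45}$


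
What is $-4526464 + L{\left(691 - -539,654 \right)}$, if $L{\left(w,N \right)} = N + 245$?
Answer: $-4525565$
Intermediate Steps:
$L{\left(w,N \right)} = 245 + N$
$-4526464 + L{\left(691 - -539,654 \right)} = -4526464 + \left(245 + 654\right) = -4526464 + 899 = -4525565$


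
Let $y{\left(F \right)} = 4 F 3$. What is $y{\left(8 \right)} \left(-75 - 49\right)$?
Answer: $-11904$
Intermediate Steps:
$y{\left(F \right)} = 12 F$
$y{\left(8 \right)} \left(-75 - 49\right) = 12 \cdot 8 \left(-75 - 49\right) = 96 \left(-124\right) = -11904$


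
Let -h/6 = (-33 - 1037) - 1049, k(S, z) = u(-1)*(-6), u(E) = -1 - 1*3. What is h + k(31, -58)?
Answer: 12738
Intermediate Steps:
u(E) = -4 (u(E) = -1 - 3 = -4)
k(S, z) = 24 (k(S, z) = -4*(-6) = 24)
h = 12714 (h = -6*((-33 - 1037) - 1049) = -6*(-1070 - 1049) = -6*(-2119) = 12714)
h + k(31, -58) = 12714 + 24 = 12738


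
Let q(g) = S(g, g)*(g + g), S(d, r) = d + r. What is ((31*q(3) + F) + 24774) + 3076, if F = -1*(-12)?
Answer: 28978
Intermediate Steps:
F = 12
q(g) = 4*g² (q(g) = (g + g)*(g + g) = (2*g)*(2*g) = 4*g²)
((31*q(3) + F) + 24774) + 3076 = ((31*(4*3²) + 12) + 24774) + 3076 = ((31*(4*9) + 12) + 24774) + 3076 = ((31*36 + 12) + 24774) + 3076 = ((1116 + 12) + 24774) + 3076 = (1128 + 24774) + 3076 = 25902 + 3076 = 28978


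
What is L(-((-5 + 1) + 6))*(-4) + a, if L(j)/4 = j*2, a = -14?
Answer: 50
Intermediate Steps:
L(j) = 8*j (L(j) = 4*(j*2) = 4*(2*j) = 8*j)
L(-((-5 + 1) + 6))*(-4) + a = (8*(-((-5 + 1) + 6)))*(-4) - 14 = (8*(-(-4 + 6)))*(-4) - 14 = (8*(-1*2))*(-4) - 14 = (8*(-2))*(-4) - 14 = -16*(-4) - 14 = 64 - 14 = 50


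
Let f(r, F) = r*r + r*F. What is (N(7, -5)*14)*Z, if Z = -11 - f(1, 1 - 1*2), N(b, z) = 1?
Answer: -154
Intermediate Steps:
f(r, F) = r² + F*r
Z = -11 (Z = -11 - ((1 - 1*2) + 1) = -11 - ((1 - 2) + 1) = -11 - (-1 + 1) = -11 - 0 = -11 - 1*0 = -11 + 0 = -11)
(N(7, -5)*14)*Z = (1*14)*(-11) = 14*(-11) = -154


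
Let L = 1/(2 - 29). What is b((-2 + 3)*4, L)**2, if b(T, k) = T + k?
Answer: 11449/729 ≈ 15.705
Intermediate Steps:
L = -1/27 (L = 1/(-27) = -1/27 ≈ -0.037037)
b((-2 + 3)*4, L)**2 = ((-2 + 3)*4 - 1/27)**2 = (1*4 - 1/27)**2 = (4 - 1/27)**2 = (107/27)**2 = 11449/729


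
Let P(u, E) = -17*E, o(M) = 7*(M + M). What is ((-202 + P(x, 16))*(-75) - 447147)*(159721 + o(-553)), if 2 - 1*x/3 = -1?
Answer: -62554100463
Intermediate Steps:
x = 9 (x = 6 - 3*(-1) = 6 + 3 = 9)
o(M) = 14*M (o(M) = 7*(2*M) = 14*M)
((-202 + P(x, 16))*(-75) - 447147)*(159721 + o(-553)) = ((-202 - 17*16)*(-75) - 447147)*(159721 + 14*(-553)) = ((-202 - 272)*(-75) - 447147)*(159721 - 7742) = (-474*(-75) - 447147)*151979 = (35550 - 447147)*151979 = -411597*151979 = -62554100463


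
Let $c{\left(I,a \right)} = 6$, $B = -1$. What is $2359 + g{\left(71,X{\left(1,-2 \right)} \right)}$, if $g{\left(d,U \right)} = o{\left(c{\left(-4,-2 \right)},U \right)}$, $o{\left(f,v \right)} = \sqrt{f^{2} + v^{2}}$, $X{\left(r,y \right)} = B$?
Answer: $2359 + \sqrt{37} \approx 2365.1$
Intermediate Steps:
$X{\left(r,y \right)} = -1$
$g{\left(d,U \right)} = \sqrt{36 + U^{2}}$ ($g{\left(d,U \right)} = \sqrt{6^{2} + U^{2}} = \sqrt{36 + U^{2}}$)
$2359 + g{\left(71,X{\left(1,-2 \right)} \right)} = 2359 + \sqrt{36 + \left(-1\right)^{2}} = 2359 + \sqrt{36 + 1} = 2359 + \sqrt{37}$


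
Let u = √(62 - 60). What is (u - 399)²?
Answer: (399 - √2)² ≈ 1.5807e+5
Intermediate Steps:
u = √2 ≈ 1.4142
(u - 399)² = (√2 - 399)² = (-399 + √2)²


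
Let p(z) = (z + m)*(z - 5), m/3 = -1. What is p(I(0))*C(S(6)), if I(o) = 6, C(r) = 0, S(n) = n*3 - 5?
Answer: 0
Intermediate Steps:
m = -3 (m = 3*(-1) = -3)
S(n) = -5 + 3*n (S(n) = 3*n - 5 = -5 + 3*n)
p(z) = (-5 + z)*(-3 + z) (p(z) = (z - 3)*(z - 5) = (-3 + z)*(-5 + z) = (-5 + z)*(-3 + z))
p(I(0))*C(S(6)) = (15 + 6**2 - 8*6)*0 = (15 + 36 - 48)*0 = 3*0 = 0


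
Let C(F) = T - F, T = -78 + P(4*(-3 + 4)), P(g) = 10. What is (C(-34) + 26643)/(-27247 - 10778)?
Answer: -26609/38025 ≈ -0.69978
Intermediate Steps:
T = -68 (T = -78 + 10 = -68)
C(F) = -68 - F
(C(-34) + 26643)/(-27247 - 10778) = ((-68 - 1*(-34)) + 26643)/(-27247 - 10778) = ((-68 + 34) + 26643)/(-38025) = (-34 + 26643)*(-1/38025) = 26609*(-1/38025) = -26609/38025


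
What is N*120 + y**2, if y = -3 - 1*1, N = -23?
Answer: -2744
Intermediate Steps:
y = -4 (y = -3 - 1 = -4)
N*120 + y**2 = -23*120 + (-4)**2 = -2760 + 16 = -2744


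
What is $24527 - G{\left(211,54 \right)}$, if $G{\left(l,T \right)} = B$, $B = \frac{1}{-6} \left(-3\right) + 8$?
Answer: $\frac{49037}{2} \approx 24519.0$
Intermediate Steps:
$B = \frac{17}{2}$ ($B = \left(- \frac{1}{6}\right) \left(-3\right) + 8 = \frac{1}{2} + 8 = \frac{17}{2} \approx 8.5$)
$G{\left(l,T \right)} = \frac{17}{2}$
$24527 - G{\left(211,54 \right)} = 24527 - \frac{17}{2} = \frac{49037}{2}$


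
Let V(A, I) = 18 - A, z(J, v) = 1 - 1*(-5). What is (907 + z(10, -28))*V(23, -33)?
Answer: -4565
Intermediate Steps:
z(J, v) = 6 (z(J, v) = 1 + 5 = 6)
(907 + z(10, -28))*V(23, -33) = (907 + 6)*(18 - 1*23) = 913*(18 - 23) = 913*(-5) = -4565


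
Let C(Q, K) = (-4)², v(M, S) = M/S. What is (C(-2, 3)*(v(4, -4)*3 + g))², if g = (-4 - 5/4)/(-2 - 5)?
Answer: 1296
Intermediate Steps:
C(Q, K) = 16
g = ¾ (g = (-4 - 5*¼)/(-7) = (-4 - 5/4)*(-⅐) = -21/4*(-⅐) = ¾ ≈ 0.75000)
(C(-2, 3)*(v(4, -4)*3 + g))² = (16*((4/(-4))*3 + ¾))² = (16*((4*(-¼))*3 + ¾))² = (16*(-1*3 + ¾))² = (16*(-3 + ¾))² = (16*(-9/4))² = (-36)² = 1296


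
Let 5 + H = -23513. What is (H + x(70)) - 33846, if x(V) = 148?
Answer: -57216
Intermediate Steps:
H = -23518 (H = -5 - 23513 = -23518)
(H + x(70)) - 33846 = (-23518 + 148) - 33846 = -23370 - 33846 = -57216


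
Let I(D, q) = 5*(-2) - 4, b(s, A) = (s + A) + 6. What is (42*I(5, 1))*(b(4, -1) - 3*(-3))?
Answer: -10584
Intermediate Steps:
b(s, A) = 6 + A + s (b(s, A) = (A + s) + 6 = 6 + A + s)
I(D, q) = -14 (I(D, q) = -10 - 4 = -14)
(42*I(5, 1))*(b(4, -1) - 3*(-3)) = (42*(-14))*((6 - 1 + 4) - 3*(-3)) = -588*(9 + 9) = -588*18 = -10584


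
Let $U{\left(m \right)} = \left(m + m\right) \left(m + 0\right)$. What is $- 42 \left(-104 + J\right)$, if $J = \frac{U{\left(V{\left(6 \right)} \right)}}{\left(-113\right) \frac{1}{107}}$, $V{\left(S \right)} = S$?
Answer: $\frac{817152}{113} \approx 7231.4$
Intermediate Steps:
$U{\left(m \right)} = 2 m^{2}$ ($U{\left(m \right)} = 2 m m = 2 m^{2}$)
$J = - \frac{7704}{113}$ ($J = \frac{2 \cdot 6^{2}}{\left(-113\right) \frac{1}{107}} = \frac{2 \cdot 36}{\left(-113\right) \frac{1}{107}} = \frac{72}{- \frac{113}{107}} = 72 \left(- \frac{107}{113}\right) = - \frac{7704}{113} \approx -68.177$)
$- 42 \left(-104 + J\right) = - 42 \left(-104 - \frac{7704}{113}\right) = \left(-42\right) \left(- \frac{19456}{113}\right) = \frac{817152}{113}$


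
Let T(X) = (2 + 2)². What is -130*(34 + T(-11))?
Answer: -6500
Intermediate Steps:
T(X) = 16 (T(X) = 4² = 16)
-130*(34 + T(-11)) = -130*(34 + 16) = -130*50 = -6500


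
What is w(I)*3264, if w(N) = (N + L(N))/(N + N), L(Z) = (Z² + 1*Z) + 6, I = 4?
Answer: 12240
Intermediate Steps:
L(Z) = 6 + Z + Z² (L(Z) = (Z² + Z) + 6 = (Z + Z²) + 6 = 6 + Z + Z²)
w(N) = (6 + N² + 2*N)/(2*N) (w(N) = (N + (6 + N + N²))/(N + N) = (6 + N² + 2*N)/((2*N)) = (6 + N² + 2*N)*(1/(2*N)) = (6 + N² + 2*N)/(2*N))
w(I)*3264 = (1 + (½)*4 + 3/4)*3264 = (1 + 2 + 3*(¼))*3264 = (1 + 2 + ¾)*3264 = (15/4)*3264 = 12240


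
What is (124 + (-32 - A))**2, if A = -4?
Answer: 9216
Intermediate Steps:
(124 + (-32 - A))**2 = (124 + (-32 - 1*(-4)))**2 = (124 + (-32 + 4))**2 = (124 - 28)**2 = 96**2 = 9216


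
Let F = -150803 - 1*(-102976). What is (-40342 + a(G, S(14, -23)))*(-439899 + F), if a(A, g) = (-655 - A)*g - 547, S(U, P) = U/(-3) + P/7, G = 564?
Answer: 319507351696/21 ≈ 1.5215e+10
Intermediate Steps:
S(U, P) = -U/3 + P/7 (S(U, P) = U*(-1/3) + P*(1/7) = -U/3 + P/7)
F = -47827 (F = -150803 + 102976 = -47827)
a(A, g) = -547 + g*(-655 - A) (a(A, g) = g*(-655 - A) - 547 = -547 + g*(-655 - A))
(-40342 + a(G, S(14, -23)))*(-439899 + F) = (-40342 + (-547 - 655*(-1/3*14 + (1/7)*(-23)) - 1*564*(-1/3*14 + (1/7)*(-23))))*(-439899 - 47827) = (-40342 + (-547 - 655*(-14/3 - 23/7) - 1*564*(-14/3 - 23/7)))*(-487726) = (-40342 + (-547 - 655*(-167/21) - 1*564*(-167/21)))*(-487726) = (-40342 + (-547 + 109385/21 + 31396/7))*(-487726) = (-40342 + 192086/21)*(-487726) = -655096/21*(-487726) = 319507351696/21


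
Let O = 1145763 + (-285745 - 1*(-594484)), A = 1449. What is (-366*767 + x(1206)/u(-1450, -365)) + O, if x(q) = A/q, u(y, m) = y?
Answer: 228065453839/194300 ≈ 1.1738e+6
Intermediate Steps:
x(q) = 1449/q
O = 1454502 (O = 1145763 + (-285745 + 594484) = 1145763 + 308739 = 1454502)
(-366*767 + x(1206)/u(-1450, -365)) + O = (-366*767 + (1449/1206)/(-1450)) + 1454502 = (-280722 + (1449*(1/1206))*(-1/1450)) + 1454502 = (-280722 + (161/134)*(-1/1450)) + 1454502 = (-280722 - 161/194300) + 1454502 = -54544284761/194300 + 1454502 = 228065453839/194300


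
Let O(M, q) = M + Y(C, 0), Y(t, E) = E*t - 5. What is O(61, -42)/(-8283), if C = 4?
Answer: -56/8283 ≈ -0.0067608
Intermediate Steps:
Y(t, E) = -5 + E*t
O(M, q) = -5 + M (O(M, q) = M + (-5 + 0*4) = M + (-5 + 0) = M - 5 = -5 + M)
O(61, -42)/(-8283) = (-5 + 61)/(-8283) = 56*(-1/8283) = -56/8283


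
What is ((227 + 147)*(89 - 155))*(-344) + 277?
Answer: 8491573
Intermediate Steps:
((227 + 147)*(89 - 155))*(-344) + 277 = (374*(-66))*(-344) + 277 = -24684*(-344) + 277 = 8491296 + 277 = 8491573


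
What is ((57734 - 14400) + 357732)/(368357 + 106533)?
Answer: 200533/237445 ≈ 0.84455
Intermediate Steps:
((57734 - 14400) + 357732)/(368357 + 106533) = (43334 + 357732)/474890 = 401066*(1/474890) = 200533/237445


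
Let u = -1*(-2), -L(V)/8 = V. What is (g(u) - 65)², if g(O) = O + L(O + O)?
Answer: 9025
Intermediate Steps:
L(V) = -8*V
u = 2
g(O) = -15*O (g(O) = O - 8*(O + O) = O - 16*O = -15*O)
(g(u) - 65)² = (-15*2 - 65)² = (-30 - 65)² = (-95)² = 9025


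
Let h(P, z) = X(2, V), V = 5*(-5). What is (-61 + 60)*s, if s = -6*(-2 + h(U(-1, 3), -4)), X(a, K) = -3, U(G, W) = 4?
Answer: -30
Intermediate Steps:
V = -25
h(P, z) = -3
s = 30 (s = -6*(-2 - 3) = -6*(-5) = 30)
(-61 + 60)*s = (-61 + 60)*30 = -1*30 = -30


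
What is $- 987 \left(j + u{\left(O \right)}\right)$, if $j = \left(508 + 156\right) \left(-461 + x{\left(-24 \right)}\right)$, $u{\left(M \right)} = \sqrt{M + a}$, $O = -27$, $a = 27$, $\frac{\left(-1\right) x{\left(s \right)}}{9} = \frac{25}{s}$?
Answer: $295980573$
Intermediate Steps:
$x{\left(s \right)} = - \frac{225}{s}$ ($x{\left(s \right)} = - 9 \frac{25}{s} = - \frac{225}{s}$)
$u{\left(M \right)} = \sqrt{27 + M}$ ($u{\left(M \right)} = \sqrt{M + 27} = \sqrt{27 + M}$)
$j = -299879$ ($j = \left(508 + 156\right) \left(-461 - \frac{225}{-24}\right) = 664 \left(-461 - - \frac{75}{8}\right) = 664 \left(-461 + \frac{75}{8}\right) = 664 \left(- \frac{3613}{8}\right) = -299879$)
$- 987 \left(j + u{\left(O \right)}\right) = - 987 \left(-299879 + \sqrt{27 - 27}\right) = - 987 \left(-299879 + \sqrt{0}\right) = - 987 \left(-299879 + 0\right) = \left(-987\right) \left(-299879\right) = 295980573$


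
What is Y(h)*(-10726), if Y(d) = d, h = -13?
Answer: 139438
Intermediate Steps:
Y(h)*(-10726) = -13*(-10726) = 139438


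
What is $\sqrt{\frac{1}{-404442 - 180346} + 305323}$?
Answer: $\frac{3 \sqrt{2900373474442559}}{292394} \approx 552.56$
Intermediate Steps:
$\sqrt{\frac{1}{-404442 - 180346} + 305323} = \sqrt{\frac{1}{-584788} + 305323} = \sqrt{- \frac{1}{584788} + 305323} = \sqrt{\frac{178549226523}{584788}} = \frac{3 \sqrt{2900373474442559}}{292394}$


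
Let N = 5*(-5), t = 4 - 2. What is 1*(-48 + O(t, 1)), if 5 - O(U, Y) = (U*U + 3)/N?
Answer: -1068/25 ≈ -42.720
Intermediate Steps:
t = 2
N = -25
O(U, Y) = 128/25 + U²/25 (O(U, Y) = 5 - (U*U + 3)/(-25) = 5 - (U² + 3)*(-1)/25 = 5 - (3 + U²)*(-1)/25 = 5 - (-3/25 - U²/25) = 5 + (3/25 + U²/25) = 128/25 + U²/25)
1*(-48 + O(t, 1)) = 1*(-48 + (128/25 + (1/25)*2²)) = 1*(-48 + (128/25 + (1/25)*4)) = 1*(-48 + (128/25 + 4/25)) = 1*(-48 + 132/25) = 1*(-1068/25) = -1068/25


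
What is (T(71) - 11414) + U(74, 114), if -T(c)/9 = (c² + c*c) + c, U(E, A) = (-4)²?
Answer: -102775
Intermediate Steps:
U(E, A) = 16
T(c) = -18*c² - 9*c (T(c) = -9*((c² + c*c) + c) = -9*((c² + c²) + c) = -9*(2*c² + c) = -9*(c + 2*c²) = -18*c² - 9*c)
(T(71) - 11414) + U(74, 114) = (-9*71*(1 + 2*71) - 11414) + 16 = (-9*71*(1 + 142) - 11414) + 16 = (-9*71*143 - 11414) + 16 = (-91377 - 11414) + 16 = -102791 + 16 = -102775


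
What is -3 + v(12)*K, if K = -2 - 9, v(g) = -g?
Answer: 129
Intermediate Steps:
K = -11
-3 + v(12)*K = -3 - 1*12*(-11) = -3 - 12*(-11) = -3 + 132 = 129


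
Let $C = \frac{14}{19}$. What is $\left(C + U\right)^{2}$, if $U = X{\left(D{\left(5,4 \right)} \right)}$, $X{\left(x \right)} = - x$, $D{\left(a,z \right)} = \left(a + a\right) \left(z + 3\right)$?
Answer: $\frac{1731856}{361} \approx 4797.4$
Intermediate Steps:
$D{\left(a,z \right)} = 2 a \left(3 + z\right)$
$C = \frac{14}{19}$ ($C = 14 \cdot \frac{1}{19} = \frac{14}{19} \approx 0.73684$)
$U = -70$ ($U = - 2 \cdot 5 \left(3 + 4\right) = - 2 \cdot 5 \cdot 7 = \left(-1\right) 70 = -70$)
$\left(C + U\right)^{2} = \left(\frac{14}{19} - 70\right)^{2} = \left(- \frac{1316}{19}\right)^{2} = \frac{1731856}{361}$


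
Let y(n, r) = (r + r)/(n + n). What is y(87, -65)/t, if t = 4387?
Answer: -65/381669 ≈ -0.00017030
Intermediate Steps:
y(n, r) = r/n (y(n, r) = (2*r)/((2*n)) = (2*r)*(1/(2*n)) = r/n)
y(87, -65)/t = -65/87/4387 = -65*1/87*(1/4387) = -65/87*1/4387 = -65/381669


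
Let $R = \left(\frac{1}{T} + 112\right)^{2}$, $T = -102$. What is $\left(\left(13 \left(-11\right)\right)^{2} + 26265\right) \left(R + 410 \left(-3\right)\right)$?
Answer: $\frac{2748838826213}{5202} \approx 5.2842 \cdot 10^{8}$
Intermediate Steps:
$R = \frac{130484929}{10404}$ ($R = \left(\frac{1}{-102} + 112\right)^{2} = \left(- \frac{1}{102} + 112\right)^{2} = \left(\frac{11423}{102}\right)^{2} = \frac{130484929}{10404} \approx 12542.0$)
$\left(\left(13 \left(-11\right)\right)^{2} + 26265\right) \left(R + 410 \left(-3\right)\right) = \left(\left(13 \left(-11\right)\right)^{2} + 26265\right) \left(\frac{130484929}{10404} + 410 \left(-3\right)\right) = \left(\left(-143\right)^{2} + 26265\right) \left(\frac{130484929}{10404} - 1230\right) = \left(20449 + 26265\right) \frac{117688009}{10404} = 46714 \cdot \frac{117688009}{10404} = \frac{2748838826213}{5202}$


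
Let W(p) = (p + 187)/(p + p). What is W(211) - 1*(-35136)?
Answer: 7413895/211 ≈ 35137.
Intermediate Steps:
W(p) = (187 + p)/(2*p) (W(p) = (187 + p)/((2*p)) = (187 + p)*(1/(2*p)) = (187 + p)/(2*p))
W(211) - 1*(-35136) = (½)*(187 + 211)/211 - 1*(-35136) = (½)*(1/211)*398 + 35136 = 199/211 + 35136 = 7413895/211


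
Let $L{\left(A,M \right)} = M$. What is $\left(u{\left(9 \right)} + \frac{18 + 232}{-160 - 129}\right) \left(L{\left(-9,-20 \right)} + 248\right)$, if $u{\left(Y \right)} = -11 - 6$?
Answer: $- \frac{1177164}{289} \approx -4073.2$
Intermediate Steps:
$u{\left(Y \right)} = -17$ ($u{\left(Y \right)} = -11 - 6 = -17$)
$\left(u{\left(9 \right)} + \frac{18 + 232}{-160 - 129}\right) \left(L{\left(-9,-20 \right)} + 248\right) = \left(-17 + \frac{18 + 232}{-160 - 129}\right) \left(-20 + 248\right) = \left(-17 + \frac{250}{-289}\right) 228 = \left(-17 + 250 \left(- \frac{1}{289}\right)\right) 228 = \left(-17 - \frac{250}{289}\right) 228 = \left(- \frac{5163}{289}\right) 228 = - \frac{1177164}{289}$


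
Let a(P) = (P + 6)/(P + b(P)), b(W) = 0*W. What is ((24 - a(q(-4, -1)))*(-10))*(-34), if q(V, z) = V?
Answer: 8330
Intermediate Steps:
b(W) = 0
a(P) = (6 + P)/P (a(P) = (P + 6)/(P + 0) = (6 + P)/P)
((24 - a(q(-4, -1)))*(-10))*(-34) = ((24 - (6 - 4)/(-4))*(-10))*(-34) = ((24 - (-1)*2/4)*(-10))*(-34) = ((24 - 1*(-½))*(-10))*(-34) = ((24 + ½)*(-10))*(-34) = ((49/2)*(-10))*(-34) = -245*(-34) = 8330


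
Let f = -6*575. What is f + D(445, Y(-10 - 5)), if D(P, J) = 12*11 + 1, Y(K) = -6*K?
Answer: -3317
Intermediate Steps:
D(P, J) = 133 (D(P, J) = 132 + 1 = 133)
f = -3450
f + D(445, Y(-10 - 5)) = -3450 + 133 = -3317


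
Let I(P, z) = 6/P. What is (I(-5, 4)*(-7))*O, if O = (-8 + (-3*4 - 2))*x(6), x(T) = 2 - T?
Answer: 3696/5 ≈ 739.20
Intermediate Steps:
O = 88 (O = (-8 + (-3*4 - 2))*(2 - 1*6) = (-8 + (-12 - 2))*(2 - 6) = (-8 - 14)*(-4) = -22*(-4) = 88)
(I(-5, 4)*(-7))*O = ((6/(-5))*(-7))*88 = ((6*(-⅕))*(-7))*88 = -6/5*(-7)*88 = (42/5)*88 = 3696/5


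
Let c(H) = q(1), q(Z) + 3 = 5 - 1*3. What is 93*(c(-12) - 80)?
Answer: -7533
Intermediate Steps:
q(Z) = -1 (q(Z) = -3 + (5 - 1*3) = -3 + (5 - 3) = -3 + 2 = -1)
c(H) = -1
93*(c(-12) - 80) = 93*(-1 - 80) = 93*(-81) = -7533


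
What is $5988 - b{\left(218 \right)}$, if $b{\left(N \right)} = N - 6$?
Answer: $5776$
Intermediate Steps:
$b{\left(N \right)} = -6 + N$ ($b{\left(N \right)} = N + \left(-25 + 19\right) = N - 6 = -6 + N$)
$5988 - b{\left(218 \right)} = 5988 - \left(-6 + 218\right) = 5988 - 212 = 5776$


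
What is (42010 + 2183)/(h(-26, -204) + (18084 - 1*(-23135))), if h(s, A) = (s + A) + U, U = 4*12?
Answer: 14731/13679 ≈ 1.0769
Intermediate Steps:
U = 48
h(s, A) = 48 + A + s (h(s, A) = (s + A) + 48 = (A + s) + 48 = 48 + A + s)
(42010 + 2183)/(h(-26, -204) + (18084 - 1*(-23135))) = (42010 + 2183)/((48 - 204 - 26) + (18084 - 1*(-23135))) = 44193/(-182 + (18084 + 23135)) = 44193/(-182 + 41219) = 44193/41037 = 44193*(1/41037) = 14731/13679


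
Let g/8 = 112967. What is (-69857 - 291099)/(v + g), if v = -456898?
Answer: -180478/223419 ≈ -0.80780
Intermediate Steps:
g = 903736 (g = 8*112967 = 903736)
(-69857 - 291099)/(v + g) = (-69857 - 291099)/(-456898 + 903736) = -360956/446838 = -360956*1/446838 = -180478/223419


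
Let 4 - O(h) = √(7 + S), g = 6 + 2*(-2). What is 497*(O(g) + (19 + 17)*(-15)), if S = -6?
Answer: -266889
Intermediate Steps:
g = 2 (g = 6 - 4 = 2)
O(h) = 3 (O(h) = 4 - √(7 - 6) = 4 - √1 = 4 - 1*1 = 4 - 1 = 3)
497*(O(g) + (19 + 17)*(-15)) = 497*(3 + (19 + 17)*(-15)) = 497*(3 + 36*(-15)) = 497*(3 - 540) = 497*(-537) = -266889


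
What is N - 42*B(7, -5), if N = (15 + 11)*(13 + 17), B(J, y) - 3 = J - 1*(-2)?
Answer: 276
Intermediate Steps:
B(J, y) = 5 + J (B(J, y) = 3 + (J - 1*(-2)) = 3 + (J + 2) = 3 + (2 + J) = 5 + J)
N = 780 (N = 26*30 = 780)
N - 42*B(7, -5) = 780 - 42*(5 + 7) = 780 - 42*12 = 780 - 504 = 276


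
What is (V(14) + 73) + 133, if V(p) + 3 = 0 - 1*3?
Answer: 200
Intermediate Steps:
V(p) = -6 (V(p) = -3 + (0 - 1*3) = -3 + (0 - 3) = -3 - 3 = -6)
(V(14) + 73) + 133 = (-6 + 73) + 133 = 67 + 133 = 200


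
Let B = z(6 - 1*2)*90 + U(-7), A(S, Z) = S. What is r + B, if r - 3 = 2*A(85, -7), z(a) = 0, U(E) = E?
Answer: 166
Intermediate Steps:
B = -7 (B = 0*90 - 7 = 0 - 7 = -7)
r = 173 (r = 3 + 2*85 = 3 + 170 = 173)
r + B = 173 - 7 = 166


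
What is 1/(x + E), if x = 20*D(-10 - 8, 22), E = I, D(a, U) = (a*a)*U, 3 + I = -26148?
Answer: 1/116409 ≈ 8.5904e-6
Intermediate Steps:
I = -26151 (I = -3 - 26148 = -26151)
D(a, U) = U*a² (D(a, U) = a²*U = U*a²)
E = -26151
x = 142560 (x = 20*(22*(-10 - 8)²) = 20*(22*(-18)²) = 20*(22*324) = 20*7128 = 142560)
1/(x + E) = 1/(142560 - 26151) = 1/116409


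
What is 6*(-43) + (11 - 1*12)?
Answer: -259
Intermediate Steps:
6*(-43) + (11 - 1*12) = -258 + (11 - 12) = -258 - 1 = -259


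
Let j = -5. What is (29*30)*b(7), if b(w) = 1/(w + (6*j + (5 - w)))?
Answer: -174/5 ≈ -34.800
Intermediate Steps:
b(w) = -1/25 (b(w) = 1/(w + (6*(-5) + (5 - w))) = 1/(w + (-30 + (5 - w))) = 1/(w + (-25 - w)) = 1/(-25) = -1/25)
(29*30)*b(7) = (29*30)*(-1/25) = 870*(-1/25) = -174/5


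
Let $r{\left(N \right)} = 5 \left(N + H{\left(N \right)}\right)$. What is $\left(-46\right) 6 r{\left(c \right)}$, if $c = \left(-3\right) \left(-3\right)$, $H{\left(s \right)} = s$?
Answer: $-24840$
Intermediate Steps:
$c = 9$
$r{\left(N \right)} = 10 N$ ($r{\left(N \right)} = 5 \left(N + N\right) = 5 \cdot 2 N = 10 N$)
$\left(-46\right) 6 r{\left(c \right)} = \left(-46\right) 6 \cdot 10 \cdot 9 = \left(-276\right) 90 = -24840$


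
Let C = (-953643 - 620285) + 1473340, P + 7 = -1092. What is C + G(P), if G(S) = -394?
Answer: -100982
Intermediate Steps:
P = -1099 (P = -7 - 1092 = -1099)
C = -100588 (C = -1573928 + 1473340 = -100588)
C + G(P) = -100588 - 394 = -100982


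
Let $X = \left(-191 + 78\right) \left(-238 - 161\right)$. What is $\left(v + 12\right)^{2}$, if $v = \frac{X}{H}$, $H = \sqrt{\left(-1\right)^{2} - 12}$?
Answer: $- \frac{2032835985}{11} - \frac{1082088 i \sqrt{11}}{11} \approx -1.848 \cdot 10^{8} - 3.2626 \cdot 10^{5} i$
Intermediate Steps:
$H = i \sqrt{11}$ ($H = \sqrt{1 - 12} = \sqrt{-11} = i \sqrt{11} \approx 3.3166 i$)
$X = 45087$ ($X = \left(-113\right) \left(-399\right) = 45087$)
$v = - \frac{45087 i \sqrt{11}}{11}$ ($v = \frac{45087}{i \sqrt{11}} = 45087 \left(- \frac{i \sqrt{11}}{11}\right) = - \frac{45087 i \sqrt{11}}{11} \approx - 13594.0 i$)
$\left(v + 12\right)^{2} = \left(- \frac{45087 i \sqrt{11}}{11} + 12\right)^{2} = \left(12 - \frac{45087 i \sqrt{11}}{11}\right)^{2}$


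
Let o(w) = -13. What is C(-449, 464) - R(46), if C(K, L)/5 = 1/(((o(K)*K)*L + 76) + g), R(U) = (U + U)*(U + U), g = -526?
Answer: -22919817947/2707918 ≈ -8464.0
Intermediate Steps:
R(U) = 4*U² (R(U) = (2*U)*(2*U) = 4*U²)
C(K, L) = 5/(-450 - 13*K*L) (C(K, L) = 5/(((-13*K)*L + 76) - 526) = 5/((-13*K*L + 76) - 526) = 5/((76 - 13*K*L) - 526) = 5/(-450 - 13*K*L))
C(-449, 464) - R(46) = 5/(-450 - 13*(-449)*464) - 4*46² = 5/(-450 + 2708368) - 4*2116 = 5/2707918 - 1*8464 = 5*(1/2707918) - 8464 = 5/2707918 - 8464 = -22919817947/2707918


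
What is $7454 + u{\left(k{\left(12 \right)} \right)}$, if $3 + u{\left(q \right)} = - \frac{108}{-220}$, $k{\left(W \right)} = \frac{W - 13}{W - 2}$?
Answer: $\frac{409832}{55} \approx 7451.5$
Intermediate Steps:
$k{\left(W \right)} = \frac{-13 + W}{-2 + W}$
$u{\left(q \right)} = - \frac{138}{55}$ ($u{\left(q \right)} = -3 - \frac{108}{-220} = -3 - - \frac{27}{55} = -3 + \frac{27}{55} = - \frac{138}{55}$)
$7454 + u{\left(k{\left(12 \right)} \right)} = 7454 - \frac{138}{55} = \frac{409832}{55}$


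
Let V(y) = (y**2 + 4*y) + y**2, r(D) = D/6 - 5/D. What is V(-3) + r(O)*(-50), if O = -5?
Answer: -7/3 ≈ -2.3333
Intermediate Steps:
r(D) = -5/D + D/6 (r(D) = D*(1/6) - 5/D = D/6 - 5/D = -5/D + D/6)
V(y) = 2*y**2 + 4*y
V(-3) + r(O)*(-50) = 2*(-3)*(2 - 3) + (-5/(-5) + (1/6)*(-5))*(-50) = 2*(-3)*(-1) + (-5*(-1/5) - 5/6)*(-50) = 6 + (1 - 5/6)*(-50) = 6 + (1/6)*(-50) = 6 - 25/3 = -7/3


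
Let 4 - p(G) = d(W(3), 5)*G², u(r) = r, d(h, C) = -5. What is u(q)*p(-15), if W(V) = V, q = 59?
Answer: 66611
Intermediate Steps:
p(G) = 4 + 5*G² (p(G) = 4 - (-5)*G² = 4 + 5*G²)
u(q)*p(-15) = 59*(4 + 5*(-15)²) = 59*(4 + 5*225) = 59*(4 + 1125) = 59*1129 = 66611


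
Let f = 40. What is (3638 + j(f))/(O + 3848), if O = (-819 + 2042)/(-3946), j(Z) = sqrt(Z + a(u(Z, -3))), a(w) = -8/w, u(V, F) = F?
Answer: 14355548/15182985 + 31568*sqrt(6)/45548955 ≈ 0.94720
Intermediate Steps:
j(Z) = sqrt(8/3 + Z) (j(Z) = sqrt(Z - 8/(-3)) = sqrt(Z - 8*(-1/3)) = sqrt(Z + 8/3) = sqrt(8/3 + Z))
O = -1223/3946 (O = 1223*(-1/3946) = -1223/3946 ≈ -0.30993)
(3638 + j(f))/(O + 3848) = (3638 + sqrt(24 + 9*40)/3)/(-1223/3946 + 3848) = (3638 + sqrt(24 + 360)/3)/(15182985/3946) = (3638 + sqrt(384)/3)*(3946/15182985) = (3638 + (8*sqrt(6))/3)*(3946/15182985) = (3638 + 8*sqrt(6)/3)*(3946/15182985) = 14355548/15182985 + 31568*sqrt(6)/45548955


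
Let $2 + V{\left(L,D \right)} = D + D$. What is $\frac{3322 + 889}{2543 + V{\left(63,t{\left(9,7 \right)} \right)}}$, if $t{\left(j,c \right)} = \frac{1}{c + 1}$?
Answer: $\frac{16844}{10165} \approx 1.6571$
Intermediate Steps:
$t{\left(j,c \right)} = \frac{1}{1 + c}$
$V{\left(L,D \right)} = -2 + 2 D$ ($V{\left(L,D \right)} = -2 + \left(D + D\right) = -2 + 2 D$)
$\frac{3322 + 889}{2543 + V{\left(63,t{\left(9,7 \right)} \right)}} = \frac{3322 + 889}{2543 - \left(2 - \frac{2}{1 + 7}\right)} = \frac{4211}{2543 - \left(2 - \frac{2}{8}\right)} = \frac{4211}{2543 + \left(-2 + 2 \cdot \frac{1}{8}\right)} = \frac{4211}{2543 + \left(-2 + \frac{1}{4}\right)} = \frac{4211}{2543 - \frac{7}{4}} = \frac{4211}{\frac{10165}{4}} = 4211 \cdot \frac{4}{10165} = \frac{16844}{10165}$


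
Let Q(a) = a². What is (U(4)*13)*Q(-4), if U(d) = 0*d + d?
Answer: 832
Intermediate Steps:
U(d) = d (U(d) = 0 + d = d)
(U(4)*13)*Q(-4) = (4*13)*(-4)² = 52*16 = 832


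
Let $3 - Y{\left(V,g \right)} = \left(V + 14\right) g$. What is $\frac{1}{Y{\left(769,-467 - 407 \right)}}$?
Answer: $\frac{1}{684345} \approx 1.4613 \cdot 10^{-6}$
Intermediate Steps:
$Y{\left(V,g \right)} = 3 - g \left(14 + V\right)$ ($Y{\left(V,g \right)} = 3 - \left(V + 14\right) g = 3 - \left(14 + V\right) g = 3 - g \left(14 + V\right)$)
$\frac{1}{Y{\left(769,-467 - 407 \right)}} = \frac{1}{3 - 14 \left(-467 - 407\right) - 769 \left(-467 - 407\right)} = \frac{1}{3 - -12236 - 769 \left(-874\right)} = \frac{1}{3 + 12236 + 672106} = \frac{1}{684345}$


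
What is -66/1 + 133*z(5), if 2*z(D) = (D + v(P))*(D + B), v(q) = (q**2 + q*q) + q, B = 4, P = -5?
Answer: 29859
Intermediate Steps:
v(q) = q + 2*q**2 (v(q) = (q**2 + q**2) + q = 2*q**2 + q = q + 2*q**2)
z(D) = (4 + D)*(45 + D)/2 (z(D) = ((D - 5*(1 + 2*(-5)))*(D + 4))/2 = ((D - 5*(1 - 10))*(4 + D))/2 = ((D - 5*(-9))*(4 + D))/2 = ((D + 45)*(4 + D))/2 = ((45 + D)*(4 + D))/2 = ((4 + D)*(45 + D))/2 = (4 + D)*(45 + D)/2)
-66/1 + 133*z(5) = -66/1 + 133*(90 + (1/2)*5**2 + (49/2)*5) = -66/1 + 133*(90 + (1/2)*25 + 245/2) = -66/1 + 133*(90 + 25/2 + 245/2) = -66*1 + 133*225 = -66 + 29925 = 29859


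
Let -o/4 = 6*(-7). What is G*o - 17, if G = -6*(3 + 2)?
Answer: -5057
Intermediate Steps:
o = 168 (o = -24*(-7) = -4*(-42) = 168)
G = -30 (G = -6*5 = -30)
G*o - 17 = -30*168 - 17 = -5040 - 17 = -5057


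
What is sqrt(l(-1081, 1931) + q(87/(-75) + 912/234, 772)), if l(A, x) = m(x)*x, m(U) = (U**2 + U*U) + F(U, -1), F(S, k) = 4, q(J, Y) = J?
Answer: 37*sqrt(399984189189)/195 ≈ 1.2000e+5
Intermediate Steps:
m(U) = 4 + 2*U**2 (m(U) = (U**2 + U*U) + 4 = (U**2 + U**2) + 4 = 2*U**2 + 4 = 4 + 2*U**2)
l(A, x) = x*(4 + 2*x**2) (l(A, x) = (4 + 2*x**2)*x = x*(4 + 2*x**2))
sqrt(l(-1081, 1931) + q(87/(-75) + 912/234, 772)) = sqrt(2*1931*(2 + 1931**2) + (87/(-75) + 912/234)) = sqrt(2*1931*(2 + 3728761) + (87*(-1/75) + 912*(1/234))) = sqrt(2*1931*3728763 + (-29/25 + 152/39)) = sqrt(14400482706 + 2669/975) = sqrt(14040470641019/975) = 37*sqrt(399984189189)/195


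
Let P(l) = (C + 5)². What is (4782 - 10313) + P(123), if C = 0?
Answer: -5506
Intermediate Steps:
P(l) = 25 (P(l) = (0 + 5)² = 5² = 25)
(4782 - 10313) + P(123) = (4782 - 10313) + 25 = -5531 + 25 = -5506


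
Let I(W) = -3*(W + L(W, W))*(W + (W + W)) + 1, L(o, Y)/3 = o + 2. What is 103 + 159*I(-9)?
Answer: -386108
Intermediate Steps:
L(o, Y) = 6 + 3*o (L(o, Y) = 3*(o + 2) = 3*(2 + o) = 6 + 3*o)
I(W) = 1 - 9*W*(6 + 4*W) (I(W) = -3*(W + (6 + 3*W))*(W + (W + W)) + 1 = -3*(6 + 4*W)*(W + 2*W) + 1 = -3*(6 + 4*W)*3*W + 1 = -9*W*(6 + 4*W) + 1 = 1 - 9*W*(6 + 4*W))
103 + 159*I(-9) = 103 + 159*(1 - 54*(-9) - 36*(-9)²) = 103 + 159*(1 + 486 - 36*81) = 103 + 159*(1 + 486 - 2916) = 103 + 159*(-2429) = 103 - 386211 = -386108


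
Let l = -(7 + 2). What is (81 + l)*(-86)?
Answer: -6192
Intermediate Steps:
l = -9 (l = -1*9 = -9)
(81 + l)*(-86) = (81 - 9)*(-86) = 72*(-86) = -6192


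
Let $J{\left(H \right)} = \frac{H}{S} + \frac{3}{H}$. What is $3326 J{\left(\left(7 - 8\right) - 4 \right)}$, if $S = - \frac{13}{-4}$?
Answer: $- \frac{462314}{65} \approx -7112.5$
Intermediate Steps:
$S = \frac{13}{4}$ ($S = \left(-13\right) \left(- \frac{1}{4}\right) = \frac{13}{4} \approx 3.25$)
$J{\left(H \right)} = \frac{3}{H} + \frac{4 H}{13}$ ($J{\left(H \right)} = \frac{H}{\frac{13}{4}} + \frac{3}{H} = H \frac{4}{13} + \frac{3}{H} = \frac{4 H}{13} + \frac{3}{H} = \frac{3}{H} + \frac{4 H}{13}$)
$3326 J{\left(\left(7 - 8\right) - 4 \right)} = 3326 \left(\frac{3}{\left(7 - 8\right) - 4} + \frac{4 \left(\left(7 - 8\right) - 4\right)}{13}\right) = 3326 \left(\frac{3}{-1 - 4} + \frac{4 \left(-1 - 4\right)}{13}\right) = 3326 \left(\frac{3}{-5} + \frac{4}{13} \left(-5\right)\right) = 3326 \left(3 \left(- \frac{1}{5}\right) - \frac{20}{13}\right) = 3326 \left(- \frac{3}{5} - \frac{20}{13}\right) = 3326 \left(- \frac{139}{65}\right) = - \frac{462314}{65}$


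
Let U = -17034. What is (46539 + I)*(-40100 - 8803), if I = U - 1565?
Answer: -1366349820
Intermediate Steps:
I = -18599 (I = -17034 - 1565 = -18599)
(46539 + I)*(-40100 - 8803) = (46539 - 18599)*(-40100 - 8803) = 27940*(-48903) = -1366349820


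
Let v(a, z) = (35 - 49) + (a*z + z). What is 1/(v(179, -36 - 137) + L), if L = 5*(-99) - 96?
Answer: -1/31745 ≈ -3.1501e-5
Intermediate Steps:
v(a, z) = -14 + z + a*z (v(a, z) = -14 + (z + a*z) = -14 + z + a*z)
L = -591 (L = -495 - 96 = -591)
1/(v(179, -36 - 137) + L) = 1/((-14 + (-36 - 137) + 179*(-36 - 137)) - 591) = 1/((-14 - 173 + 179*(-173)) - 591) = 1/((-14 - 173 - 30967) - 591) = 1/(-31154 - 591) = 1/(-31745) = -1/31745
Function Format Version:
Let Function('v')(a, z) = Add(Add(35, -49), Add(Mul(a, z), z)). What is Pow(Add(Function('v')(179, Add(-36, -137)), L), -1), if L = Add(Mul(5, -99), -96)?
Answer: Rational(-1, 31745) ≈ -3.1501e-5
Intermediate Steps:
Function('v')(a, z) = Add(-14, z, Mul(a, z)) (Function('v')(a, z) = Add(-14, Add(z, Mul(a, z))) = Add(-14, z, Mul(a, z)))
L = -591 (L = Add(-495, -96) = -591)
Pow(Add(Function('v')(179, Add(-36, -137)), L), -1) = Pow(Add(Add(-14, Add(-36, -137), Mul(179, Add(-36, -137))), -591), -1) = Pow(Add(Add(-14, -173, Mul(179, -173)), -591), -1) = Pow(Add(Add(-14, -173, -30967), -591), -1) = Pow(Add(-31154, -591), -1) = Pow(-31745, -1) = Rational(-1, 31745)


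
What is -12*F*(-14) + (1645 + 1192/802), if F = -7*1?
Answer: 188665/401 ≈ 470.49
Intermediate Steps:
F = -7
-12*F*(-14) + (1645 + 1192/802) = -12*(-7)*(-14) + (1645 + 1192/802) = 84*(-14) + (1645 + 1192*(1/802)) = -1176 + (1645 + 596/401) = -1176 + 660241/401 = 188665/401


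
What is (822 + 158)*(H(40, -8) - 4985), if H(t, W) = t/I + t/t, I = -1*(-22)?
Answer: -53707920/11 ≈ -4.8825e+6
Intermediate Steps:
I = 22
H(t, W) = 1 + t/22 (H(t, W) = t/22 + t/t = t*(1/22) + 1 = t/22 + 1 = 1 + t/22)
(822 + 158)*(H(40, -8) - 4985) = (822 + 158)*((1 + (1/22)*40) - 4985) = 980*((1 + 20/11) - 4985) = 980*(31/11 - 4985) = 980*(-54804/11) = -53707920/11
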